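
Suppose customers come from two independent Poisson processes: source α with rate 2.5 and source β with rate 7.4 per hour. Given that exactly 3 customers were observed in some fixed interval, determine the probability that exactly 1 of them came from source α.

Given the total, each event is independently from source α with probability p = λ_α/(λ_α+λ_β) = 2.5/9.9 ≈ 0.2525.
So K ~ Binomial(3, 2.5/9.9): P(K = 1) = C(3,1) · (2.5/9.9)^1 · (7.4/9.9)^2 ≈ 0.4233.

0.4233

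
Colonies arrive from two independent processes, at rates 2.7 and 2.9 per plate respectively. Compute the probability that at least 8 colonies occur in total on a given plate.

0.2030

Independent Poisson processes superpose: combined rate λ = 2.7 + 2.9 = 5.6 per plate.
So μ = 5.6.
P(N ≥ 8) = 1 − P(N ≤ 7) ≈ 0.2030.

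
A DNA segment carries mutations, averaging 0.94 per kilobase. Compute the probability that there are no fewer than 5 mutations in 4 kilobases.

Over the interval, μ = 0.94 × 4 = 3.76 (4 kilobases).
P(N ≥ 5) = 1 − P(N ≤ 4) = 1 − Σ_{j=0}^{4} e^(−μ) μ^j/j! ≈ 0.3244.

0.3244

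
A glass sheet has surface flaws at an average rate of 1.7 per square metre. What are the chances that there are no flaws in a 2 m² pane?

0.0334

Over the interval, μ = 1.7 × 2 = 3.4 (a 2 m² pane = 2 square metres).
P(N = 0) = e^(−μ) μ^0/0! = e^(−3.4) · 3.4^0/1 ≈ 0.0334.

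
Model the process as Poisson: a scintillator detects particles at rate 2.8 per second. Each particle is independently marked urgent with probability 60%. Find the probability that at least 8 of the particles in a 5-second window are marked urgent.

0.6013

Thinning: the particles that are marked urgent themselves form a Poisson process with rate 0.6 × 2.8 = 1.68 per second.
Over the interval, μ = 1.68 × 5 = 8.4 (a 5-second window = 5 seconds).
P(N ≥ 8) = 1 − P(N ≤ 7) ≈ 0.6013.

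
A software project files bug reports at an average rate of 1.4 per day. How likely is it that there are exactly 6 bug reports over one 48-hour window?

Over the interval, μ = 1.4 × 2 = 2.8 (a 48-hour window = 2 days).
P(N = 6) = e^(−μ) μ^6/6! = e^(−2.8) · 2.8^6/720 ≈ 0.0407.

0.0407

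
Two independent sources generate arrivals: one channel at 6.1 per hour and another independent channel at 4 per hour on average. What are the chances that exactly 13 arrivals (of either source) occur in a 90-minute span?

0.0937

Independent Poisson processes superpose: combined rate λ = 6.1 + 4 = 10.1 per hour.
Over the interval, μ = 10.1 × 1.5 = 15.15 (a 90-minute span = 1.5 hours).
P(N = 13) = e^(−15.15) · 15.15^13/13! ≈ 0.0937.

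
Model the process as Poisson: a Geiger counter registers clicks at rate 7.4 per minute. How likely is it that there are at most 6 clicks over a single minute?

With mean μ = 7.4 per minute,
P(N ≤ 6) = Σ_{j=0}^{6} e^(−μ) μ^j/j! ≈ 0.3920.

0.3920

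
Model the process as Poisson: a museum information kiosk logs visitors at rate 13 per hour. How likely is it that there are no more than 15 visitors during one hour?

With mean μ = 13 per hour,
P(N ≤ 15) = Σ_{j=0}^{15} e^(−μ) μ^j/j! ≈ 0.7636.

0.7636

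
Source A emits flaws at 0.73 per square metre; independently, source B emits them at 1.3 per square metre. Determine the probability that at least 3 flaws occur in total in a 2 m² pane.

0.7706

Independent Poisson processes superpose: combined rate λ = 0.73 + 1.3 = 2.03 per square metre.
Over the interval, μ = 2.03 × 2 = 4.06 (a 2 m² pane = 2 square metres).
P(N ≥ 3) = 1 − P(N ≤ 2) ≈ 0.7706.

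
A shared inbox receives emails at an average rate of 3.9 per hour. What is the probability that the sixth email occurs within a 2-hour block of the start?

0.7897

Over the interval, μ = 3.9 × 2 = 7.8 (a 2-hour block = 2 hours).
The sixth arrival falls in the interval iff at least 6 events occur there: P(S_6 ≤ t) = P(N ≥ 6) = 1 − P(N ≤ 5) ≈ 0.7897.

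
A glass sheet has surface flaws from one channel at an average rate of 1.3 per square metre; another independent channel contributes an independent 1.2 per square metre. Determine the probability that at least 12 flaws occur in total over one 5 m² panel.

Independent Poisson processes superpose: combined rate λ = 1.3 + 1.2 = 2.5 per square metre.
Over the interval, μ = 2.5 × 5 = 12.5 (a 5 m² panel = 5 square metres).
P(N ≥ 12) = 1 − P(N ≤ 11) ≈ 0.5942.

0.5942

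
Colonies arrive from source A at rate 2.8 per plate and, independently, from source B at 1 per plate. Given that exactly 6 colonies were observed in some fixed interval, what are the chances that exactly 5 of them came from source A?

Given the total, each event is independently from source A with probability p = λ_A/(λ_A+λ_B) = 2.8/3.8 ≈ 0.7368.
So K ~ Binomial(6, 2.8/3.8): P(K = 5) = C(6,5) · (2.8/3.8)^5 · (1/3.8)^1 ≈ 0.3430.

0.3430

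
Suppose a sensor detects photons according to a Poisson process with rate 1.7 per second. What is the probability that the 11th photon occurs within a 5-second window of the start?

Over the interval, μ = 1.7 × 5 = 8.5 (a 5-second window = 5 seconds).
The 11th arrival falls in the interval iff at least 11 events occur there: P(S_11 ≤ t) = P(N ≥ 11) = 1 − P(N ≤ 10) ≈ 0.2366.

0.2366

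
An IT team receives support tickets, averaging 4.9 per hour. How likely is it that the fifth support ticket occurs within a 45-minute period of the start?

Over the interval, μ = 4.9 × 0.75 = 3.675 (a 45-minute period = 0.75 hours).
The fifth arrival falls in the interval iff at least 5 events occur there: P(S_5 ≤ t) = P(N ≥ 5) = 1 − P(N ≤ 4) ≈ 0.3080.

0.3080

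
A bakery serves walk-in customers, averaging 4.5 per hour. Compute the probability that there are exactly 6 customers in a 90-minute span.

Over the interval, μ = 4.5 × 1.5 = 6.75 (a 90-minute span = 1.5 hours).
P(N = 6) = e^(−μ) μ^6/6! = e^(−6.75) · 6.75^6/720 ≈ 0.1538.

0.1538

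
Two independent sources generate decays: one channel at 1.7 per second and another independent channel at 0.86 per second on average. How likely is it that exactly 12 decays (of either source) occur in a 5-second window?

0.1115

Independent Poisson processes superpose: combined rate λ = 1.7 + 0.86 = 2.56 per second.
Over the interval, μ = 2.56 × 5 = 12.8 (a 5-second window = 5 seconds).
P(N = 12) = e^(−12.8) · 12.8^12/12! ≈ 0.1115.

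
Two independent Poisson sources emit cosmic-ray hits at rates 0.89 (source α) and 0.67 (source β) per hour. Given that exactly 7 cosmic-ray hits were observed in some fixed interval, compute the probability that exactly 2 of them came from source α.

0.0999

Given the total, each event is independently from source α with probability p = λ_α/(λ_α+λ_β) = 0.89/1.56 ≈ 0.5705.
So K ~ Binomial(7, 0.89/1.56): P(K = 2) = C(7,2) · (0.89/1.56)^2 · (0.67/1.56)^5 ≈ 0.0999.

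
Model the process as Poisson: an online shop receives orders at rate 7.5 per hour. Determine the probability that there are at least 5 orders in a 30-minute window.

0.3225

Over the interval, μ = 7.5 × 0.5 = 3.75 (a 30-minute window = 0.5 hours).
P(N ≥ 5) = 1 − P(N ≤ 4) = 1 − Σ_{j=0}^{4} e^(−μ) μ^j/j! ≈ 0.3225.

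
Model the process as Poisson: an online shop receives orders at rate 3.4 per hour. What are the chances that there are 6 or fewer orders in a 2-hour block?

Over the interval, μ = 3.4 × 2 = 6.8 (a 2-hour block = 2 hours).
P(N ≤ 6) = Σ_{j=0}^{6} e^(−μ) μ^j/j! ≈ 0.4799.

0.4799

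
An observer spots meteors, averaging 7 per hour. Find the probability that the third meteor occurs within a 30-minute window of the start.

0.6792

Over the interval, μ = 7 × 0.5 = 3.5 (a 30-minute window = 0.5 hours).
The third arrival falls in the interval iff at least 3 events occur there: P(S_3 ≤ t) = P(N ≥ 3) = 1 − P(N ≤ 2) ≈ 0.6792.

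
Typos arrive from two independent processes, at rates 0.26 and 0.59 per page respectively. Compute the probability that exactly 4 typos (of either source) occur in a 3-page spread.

Independent Poisson processes superpose: combined rate λ = 0.26 + 0.59 = 0.85 per page.
Over the interval, μ = 0.85 × 3 = 2.55 (a 3-page spread = 3 pages).
P(N = 4) = e^(−2.55) · 2.55^4/4! ≈ 0.1376.

0.1376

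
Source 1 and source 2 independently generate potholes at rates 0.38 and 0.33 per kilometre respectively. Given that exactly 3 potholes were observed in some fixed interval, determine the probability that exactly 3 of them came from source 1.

Given the total, each event is independently from source 1 with probability p = λ_1/(λ_1+λ_2) = 0.38/0.71 ≈ 0.5352.
So K ~ Binomial(3, 0.38/0.71): P(K = 3) = C(3,3) · (0.38/0.71)^3 · (0.33/0.71)^0 ≈ 0.1533.

0.1533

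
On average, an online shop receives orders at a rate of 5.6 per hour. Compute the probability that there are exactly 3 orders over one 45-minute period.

0.1852

Over the interval, μ = 5.6 × 0.75 = 4.2 (a 45-minute period = 0.75 hours).
P(N = 3) = e^(−μ) μ^3/3! = e^(−4.2) · 4.2^3/6 ≈ 0.1852.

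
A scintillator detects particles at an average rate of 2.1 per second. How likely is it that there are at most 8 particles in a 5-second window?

0.2794

Over the interval, μ = 2.1 × 5 = 10.5 (a 5-second window = 5 seconds).
P(N ≤ 8) = Σ_{j=0}^{8} e^(−μ) μ^j/j! ≈ 0.2794.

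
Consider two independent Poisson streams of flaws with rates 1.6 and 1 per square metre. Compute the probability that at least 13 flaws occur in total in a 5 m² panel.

Independent Poisson processes superpose: combined rate λ = 1.6 + 1 = 2.6 per square metre.
Over the interval, μ = 2.6 × 5 = 13 (a 5 m² panel = 5 square metres).
P(N ≥ 13) = 1 − P(N ≤ 12) ≈ 0.5369.

0.5369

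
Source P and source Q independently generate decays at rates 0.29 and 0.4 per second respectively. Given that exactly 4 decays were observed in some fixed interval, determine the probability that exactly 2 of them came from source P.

Given the total, each event is independently from source P with probability p = λ_P/(λ_P+λ_Q) = 0.29/0.69 ≈ 0.4203.
So K ~ Binomial(4, 0.29/0.69): P(K = 2) = C(4,2) · (0.29/0.69)^2 · (0.4/0.69)^2 ≈ 0.3562.

0.3562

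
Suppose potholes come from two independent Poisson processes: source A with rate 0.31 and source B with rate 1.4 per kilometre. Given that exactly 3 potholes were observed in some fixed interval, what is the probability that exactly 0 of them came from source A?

0.5488

Given the total, each event is independently from source A with probability p = λ_A/(λ_A+λ_B) = 0.31/1.71 ≈ 0.1813.
So K ~ Binomial(3, 0.31/1.71): P(K = 0) = C(3,0) · (0.31/1.71)^0 · (1.4/1.71)^3 ≈ 0.5488.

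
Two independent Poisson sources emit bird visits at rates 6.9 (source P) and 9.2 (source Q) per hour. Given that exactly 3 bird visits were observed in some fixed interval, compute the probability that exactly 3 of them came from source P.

Given the total, each event is independently from source P with probability p = λ_P/(λ_P+λ_Q) = 6.9/16.1 ≈ 0.4286.
So K ~ Binomial(3, 6.9/16.1): P(K = 3) = C(3,3) · (6.9/16.1)^3 · (9.2/16.1)^0 ≈ 0.0787.

0.0787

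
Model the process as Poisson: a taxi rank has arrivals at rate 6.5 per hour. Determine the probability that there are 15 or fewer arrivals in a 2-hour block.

Over the interval, μ = 6.5 × 2 = 13 (a 2-hour block = 2 hours).
P(N ≤ 15) = Σ_{j=0}^{15} e^(−μ) μ^j/j! ≈ 0.7636.

0.7636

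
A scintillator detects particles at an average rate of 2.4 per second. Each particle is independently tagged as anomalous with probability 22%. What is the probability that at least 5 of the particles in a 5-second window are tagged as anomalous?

Thinning: the particles that are tagged as anomalous themselves form a Poisson process with rate 0.22 × 2.4 = 0.528 per second.
Over the interval, μ = 0.528 × 5 = 2.64 (a 5-second window = 5 seconds).
P(N ≥ 5) = 1 − P(N ≤ 4) ≈ 0.1283.

0.1283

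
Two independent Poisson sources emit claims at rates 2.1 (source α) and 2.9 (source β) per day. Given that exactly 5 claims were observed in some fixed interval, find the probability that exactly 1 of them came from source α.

Given the total, each event is independently from source α with probability p = λ_α/(λ_α+λ_β) = 2.1/5 = 0.4200.
So K ~ Binomial(5, 2.1/5): P(K = 1) = C(5,1) · (2.1/5)^1 · (2.9/5)^4 ≈ 0.2376.

0.2376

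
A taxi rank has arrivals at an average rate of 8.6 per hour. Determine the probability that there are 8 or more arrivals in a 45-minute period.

0.3199

Over the interval, μ = 8.6 × 0.75 = 6.45 (a 45-minute period = 0.75 hours).
P(N ≥ 8) = 1 − P(N ≤ 7) = 1 − Σ_{j=0}^{7} e^(−μ) μ^j/j! ≈ 0.3199.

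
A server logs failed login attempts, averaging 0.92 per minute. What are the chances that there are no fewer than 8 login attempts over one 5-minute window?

0.0951

Over the interval, μ = 0.92 × 5 = 4.6 (a 5-minute window = 5 minutes).
P(N ≥ 8) = 1 − P(N ≤ 7) = 1 − Σ_{j=0}^{7} e^(−μ) μ^j/j! ≈ 0.0951.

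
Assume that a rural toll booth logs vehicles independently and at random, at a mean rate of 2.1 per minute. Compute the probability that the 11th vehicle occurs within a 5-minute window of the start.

0.4793

Over the interval, μ = 2.1 × 5 = 10.5 (a 5-minute window = 5 minutes).
The 11th arrival falls in the interval iff at least 11 events occur there: P(S_11 ≤ t) = P(N ≥ 11) = 1 − P(N ≤ 10) ≈ 0.4793.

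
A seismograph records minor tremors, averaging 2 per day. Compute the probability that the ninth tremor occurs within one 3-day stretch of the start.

0.1528

Over the interval, μ = 2 × 3 = 6 (a 3-day stretch = 3 days).
The ninth arrival falls in the interval iff at least 9 events occur there: P(S_9 ≤ t) = P(N ≥ 9) = 1 − P(N ≤ 8) ≈ 0.1528.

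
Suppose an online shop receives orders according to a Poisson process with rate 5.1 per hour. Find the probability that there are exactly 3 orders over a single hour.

With mean μ = 5.1 per hour,
P(N = 3) = e^(−μ) μ^3/3! = e^(−5.1) · 5.1^3/6 ≈ 0.1348.

0.1348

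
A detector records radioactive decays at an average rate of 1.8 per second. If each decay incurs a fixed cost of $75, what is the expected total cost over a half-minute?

$4050

E[N] = 1.8 × 30 = 54 (a half-minute = 30 seconds); E[cost] = 54 × $75 = $4050.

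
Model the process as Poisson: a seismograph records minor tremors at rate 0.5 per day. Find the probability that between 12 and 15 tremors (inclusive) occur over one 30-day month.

Over the interval, μ = 0.5 × 30 = 15 (a 30-day month = 30 days).
P(12 ≤ N ≤ 15) = Σ_{j=12}^{15} e^(−15) · 15^j/j! ≈ 0.3833.

0.3833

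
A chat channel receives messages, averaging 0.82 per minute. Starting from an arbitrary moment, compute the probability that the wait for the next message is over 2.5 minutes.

0.1287

The wait for the next event is exponential with rate λ = 0.82 per minute.
P(T > 2.5) = e^(−λt) = e^(−0.82 × 2.5) = e^(−2.05) ≈ 0.1287.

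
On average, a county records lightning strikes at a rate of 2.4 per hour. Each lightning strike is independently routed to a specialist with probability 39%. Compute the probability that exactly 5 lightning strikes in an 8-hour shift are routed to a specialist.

0.1098

Thinning: the lightning strikes that are routed to a specialist themselves form a Poisson process with rate 0.39 × 2.4 = 0.936 per hour.
Over the interval, μ = 0.936 × 8 = 7.488 (an 8-hour shift = 8 hours).
P(N = 5) = e^(−7.488) · 7.488^5/5! ≈ 0.1098.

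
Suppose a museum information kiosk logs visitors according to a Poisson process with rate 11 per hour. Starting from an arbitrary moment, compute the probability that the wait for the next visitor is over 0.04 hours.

The wait for the next event is exponential with rate λ = 11 per hour.
P(T > 0.04) = e^(−λt) = e^(−11 × 0.04) = e^(−0.44) ≈ 0.6440.

0.6440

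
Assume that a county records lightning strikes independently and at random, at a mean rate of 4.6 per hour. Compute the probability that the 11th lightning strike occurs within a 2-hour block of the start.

0.3180

Over the interval, μ = 4.6 × 2 = 9.2 (a 2-hour block = 2 hours).
The 11th arrival falls in the interval iff at least 11 events occur there: P(S_11 ≤ t) = P(N ≥ 11) = 1 − P(N ≤ 10) ≈ 0.3180.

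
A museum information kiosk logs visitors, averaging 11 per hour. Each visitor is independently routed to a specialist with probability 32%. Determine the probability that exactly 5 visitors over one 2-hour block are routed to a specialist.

Thinning: the visitors that are routed to a specialist themselves form a Poisson process with rate 0.32 × 11 = 3.52 per hour.
Over the interval, μ = 3.52 × 2 = 7.04 (a 2-hour block = 2 hours).
P(N = 5) = e^(−7.04) · 7.04^5/5! ≈ 0.1263.

0.1263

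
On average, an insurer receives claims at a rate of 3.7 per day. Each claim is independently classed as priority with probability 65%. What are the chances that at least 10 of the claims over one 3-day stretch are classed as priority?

0.1920

Thinning: the claims that are classed as priority themselves form a Poisson process with rate 0.65 × 3.7 = 2.405 per day.
Over the interval, μ = 2.405 × 3 = 7.215 (a 3-day stretch = 3 days).
P(N ≥ 10) = 1 − P(N ≤ 9) ≈ 0.1920.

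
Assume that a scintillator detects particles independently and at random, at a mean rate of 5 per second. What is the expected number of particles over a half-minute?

E[N] = λt = 5 × 30 = 150 (a half-minute = 30 seconds).

150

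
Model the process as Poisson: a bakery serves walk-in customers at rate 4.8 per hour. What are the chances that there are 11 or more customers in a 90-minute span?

0.1133

Over the interval, μ = 4.8 × 1.5 = 7.2 (a 90-minute span = 1.5 hours).
P(N ≥ 11) = 1 − P(N ≤ 10) = 1 − Σ_{j=0}^{10} e^(−μ) μ^j/j! ≈ 0.1133.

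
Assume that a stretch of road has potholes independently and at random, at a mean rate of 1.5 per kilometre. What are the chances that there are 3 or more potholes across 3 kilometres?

0.8264

Over the interval, μ = 1.5 × 3 = 4.5 (3 kilometres).
P(N ≥ 3) = 1 − P(N ≤ 2) = 1 − Σ_{j=0}^{2} e^(−μ) μ^j/j! ≈ 0.8264.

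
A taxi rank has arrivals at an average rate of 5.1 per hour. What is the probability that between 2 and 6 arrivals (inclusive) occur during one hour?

0.7102

With mean μ = 5.1 per hour,
P(2 ≤ N ≤ 6) = Σ_{j=2}^{6} e^(−5.1) · 5.1^j/j! ≈ 0.7102.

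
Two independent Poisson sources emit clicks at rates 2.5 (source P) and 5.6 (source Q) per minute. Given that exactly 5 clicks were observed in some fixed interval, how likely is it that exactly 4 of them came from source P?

Given the total, each event is independently from source P with probability p = λ_P/(λ_P+λ_Q) = 2.5/8.1 ≈ 0.3086.
So K ~ Binomial(5, 2.5/8.1): P(K = 4) = C(5,4) · (2.5/8.1)^4 · (5.6/8.1)^1 ≈ 0.0314.

0.0314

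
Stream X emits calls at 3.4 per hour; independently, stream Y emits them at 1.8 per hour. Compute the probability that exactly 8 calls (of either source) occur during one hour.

Independent Poisson processes superpose: combined rate λ = 3.4 + 1.8 = 5.2 per hour.
So μ = 5.2.
P(N = 8) = e^(−5.2) · 5.2^8/8! ≈ 0.0731.

0.0731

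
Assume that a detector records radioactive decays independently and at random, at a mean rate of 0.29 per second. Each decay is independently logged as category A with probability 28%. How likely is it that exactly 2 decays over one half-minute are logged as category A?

Thinning: the decays that are logged as category A themselves form a Poisson process with rate 0.28 × 0.29 = 0.0812 per second.
Over the interval, μ = 0.0812 × 30 = 2.436 (a half-minute = 30 seconds).
P(N = 2) = e^(−2.436) · 2.436^2/2! ≈ 0.2596.

0.2596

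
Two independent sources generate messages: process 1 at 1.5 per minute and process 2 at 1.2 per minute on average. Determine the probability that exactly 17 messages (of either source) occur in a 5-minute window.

0.0633

Independent Poisson processes superpose: combined rate λ = 1.5 + 1.2 = 2.7 per minute.
Over the interval, μ = 2.7 × 5 = 13.5 (a 5-minute window = 5 minutes).
P(N = 17) = e^(−13.5) · 13.5^17/17! ≈ 0.0633.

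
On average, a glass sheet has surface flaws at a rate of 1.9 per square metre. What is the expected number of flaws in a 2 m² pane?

E[N] = λt = 1.9 × 2 = 3.8 (a 2 m² pane = 2 square metres).

3.8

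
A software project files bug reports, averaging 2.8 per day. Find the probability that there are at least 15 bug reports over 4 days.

0.1609

Over the interval, μ = 2.8 × 4 = 11.2 (4 days).
P(N ≥ 15) = 1 − P(N ≤ 14) = 1 − Σ_{j=0}^{14} e^(−μ) μ^j/j! ≈ 0.1609.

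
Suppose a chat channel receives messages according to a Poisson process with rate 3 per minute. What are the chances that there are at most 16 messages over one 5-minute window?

Over the interval, μ = 3 × 5 = 15 (a 5-minute window = 5 minutes).
P(N ≤ 16) = Σ_{j=0}^{16} e^(−μ) μ^j/j! ≈ 0.6641.

0.6641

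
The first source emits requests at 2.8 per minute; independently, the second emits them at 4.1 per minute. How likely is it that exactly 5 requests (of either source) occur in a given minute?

0.1314

Independent Poisson processes superpose: combined rate λ = 2.8 + 4.1 = 6.9 per minute.
So μ = 6.9.
P(N = 5) = e^(−6.9) · 6.9^5/5! ≈ 0.1314.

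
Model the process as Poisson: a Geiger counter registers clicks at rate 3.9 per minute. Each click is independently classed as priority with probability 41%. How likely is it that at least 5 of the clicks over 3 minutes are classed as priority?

0.5232

Thinning: the clicks that are classed as priority themselves form a Poisson process with rate 0.41 × 3.9 = 1.599 per minute.
Over the interval, μ = 1.599 × 3 = 4.797 (3 minutes).
P(N ≥ 5) = 1 − P(N ≤ 4) ≈ 0.5232.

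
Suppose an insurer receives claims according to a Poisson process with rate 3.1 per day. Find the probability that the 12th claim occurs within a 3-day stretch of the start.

Over the interval, μ = 3.1 × 3 = 9.3 (a 3-day stretch = 3 days).
The 12th arrival falls in the interval iff at least 12 events occur there: P(S_12 ≤ t) = P(N ≥ 12) = 1 − P(N ≤ 11) ≈ 0.2270.

0.2270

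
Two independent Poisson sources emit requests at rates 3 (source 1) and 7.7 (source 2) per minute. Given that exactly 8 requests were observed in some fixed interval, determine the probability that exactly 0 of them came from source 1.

0.0719

Given the total, each event is independently from source 1 with probability p = λ_1/(λ_1+λ_2) = 3/10.7 ≈ 0.2804.
So K ~ Binomial(8, 3/10.7): P(K = 0) = C(8,0) · (3/10.7)^0 · (7.7/10.7)^8 ≈ 0.0719.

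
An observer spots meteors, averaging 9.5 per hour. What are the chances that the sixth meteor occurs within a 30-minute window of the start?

Over the interval, μ = 9.5 × 0.5 = 4.75 (a 30-minute window = 0.5 hours).
The sixth arrival falls in the interval iff at least 6 events occur there: P(S_6 ≤ t) = P(N ≥ 6) = 1 − P(N ≤ 5) ≈ 0.3403.

0.3403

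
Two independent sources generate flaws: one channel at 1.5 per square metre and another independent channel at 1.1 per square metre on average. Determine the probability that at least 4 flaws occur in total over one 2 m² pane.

Independent Poisson processes superpose: combined rate λ = 1.5 + 1.1 = 2.6 per square metre.
Over the interval, μ = 2.6 × 2 = 5.2 (a 2 m² pane = 2 square metres).
P(N ≥ 4) = 1 − P(N ≤ 3) ≈ 0.7619.

0.7619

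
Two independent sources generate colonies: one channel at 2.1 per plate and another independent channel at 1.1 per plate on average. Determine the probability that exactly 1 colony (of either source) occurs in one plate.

0.1304

Independent Poisson processes superpose: combined rate λ = 2.1 + 1.1 = 3.2 per plate.
So μ = 3.2.
P(N = 1) = e^(−3.2) · 3.2^1/1! ≈ 0.1304.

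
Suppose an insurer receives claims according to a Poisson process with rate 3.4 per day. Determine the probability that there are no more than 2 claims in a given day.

With mean μ = 3.4 per day,
P(N ≤ 2) = Σ_{j=0}^{2} e^(−μ) μ^j/j! ≈ 0.3397.

0.3397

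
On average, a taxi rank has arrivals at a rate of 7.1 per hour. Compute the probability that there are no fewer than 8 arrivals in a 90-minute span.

0.8327

Over the interval, μ = 7.1 × 1.5 = 10.65 (a 90-minute span = 1.5 hours).
P(N ≥ 8) = 1 − P(N ≤ 7) = 1 − Σ_{j=0}^{7} e^(−μ) μ^j/j! ≈ 0.8327.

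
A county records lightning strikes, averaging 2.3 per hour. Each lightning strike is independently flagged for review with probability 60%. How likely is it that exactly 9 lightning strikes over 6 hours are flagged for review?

Thinning: the lightning strikes that are flagged for review themselves form a Poisson process with rate 0.6 × 2.3 = 1.38 per hour.
Over the interval, μ = 1.38 × 6 = 8.28 (6 hours).
P(N = 9) = e^(−8.28) · 8.28^9/9! ≈ 0.1278.

0.1278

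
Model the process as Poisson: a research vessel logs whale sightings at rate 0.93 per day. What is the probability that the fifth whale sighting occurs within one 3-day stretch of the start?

0.1508

Over the interval, μ = 0.93 × 3 = 2.79 (a 3-day stretch = 3 days).
The fifth arrival falls in the interval iff at least 5 events occur there: P(S_5 ≤ t) = P(N ≥ 5) = 1 − P(N ≤ 4) ≈ 0.1508.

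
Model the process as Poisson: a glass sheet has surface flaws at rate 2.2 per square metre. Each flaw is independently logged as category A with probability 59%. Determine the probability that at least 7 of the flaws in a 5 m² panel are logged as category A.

0.4719

Thinning: the flaws that are logged as category A themselves form a Poisson process with rate 0.59 × 2.2 = 1.298 per square metre.
Over the interval, μ = 1.298 × 5 = 6.49 (a 5 m² panel = 5 square metres).
P(N ≥ 7) = 1 − P(N ≤ 6) ≈ 0.4719.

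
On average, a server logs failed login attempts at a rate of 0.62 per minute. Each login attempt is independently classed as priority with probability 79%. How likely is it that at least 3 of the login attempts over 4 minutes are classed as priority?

Thinning: the login attempts that are classed as priority themselves form a Poisson process with rate 0.79 × 0.62 = 0.4898 per minute.
Over the interval, μ = 0.4898 × 4 = 1.9592 (4 minutes).
P(N ≥ 3) = 1 − P(N ≤ 2) ≈ 0.3123.

0.3123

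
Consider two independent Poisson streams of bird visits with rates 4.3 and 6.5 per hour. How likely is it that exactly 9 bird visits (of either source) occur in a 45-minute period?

Independent Poisson processes superpose: combined rate λ = 4.3 + 6.5 = 10.8 per hour.
Over the interval, μ = 10.8 × 0.75 = 8.1 (a 45-minute period = 0.75 hours).
P(N = 9) = e^(−8.1) · 8.1^9/9! ≈ 0.1256.

0.1256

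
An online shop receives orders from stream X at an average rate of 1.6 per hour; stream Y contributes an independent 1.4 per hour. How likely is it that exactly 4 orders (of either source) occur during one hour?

Independent Poisson processes superpose: combined rate λ = 1.6 + 1.4 = 3 per hour.
So μ = 3.
P(N = 4) = e^(−3) · 3^4/4! ≈ 0.1680.

0.1680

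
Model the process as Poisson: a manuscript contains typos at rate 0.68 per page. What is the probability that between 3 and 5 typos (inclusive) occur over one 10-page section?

Over the interval, μ = 0.68 × 10 = 6.8 (a 10-page section = 10 pages).
P(3 ≤ N ≤ 5) = Σ_{j=3}^{5} e^(−6.8) · 6.8^j/j! ≈ 0.2925.

0.2925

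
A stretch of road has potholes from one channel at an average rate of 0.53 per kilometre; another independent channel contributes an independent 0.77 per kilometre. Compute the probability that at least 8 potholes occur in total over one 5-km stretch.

Independent Poisson processes superpose: combined rate λ = 0.53 + 0.77 = 1.3 per kilometre.
Over the interval, μ = 1.3 × 5 = 6.5 (a 5-km stretch = 5 kilometres).
P(N ≥ 8) = 1 − P(N ≤ 7) ≈ 0.3272.

0.3272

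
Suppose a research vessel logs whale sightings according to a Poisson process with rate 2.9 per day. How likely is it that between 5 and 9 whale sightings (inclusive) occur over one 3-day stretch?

Over the interval, μ = 2.9 × 3 = 8.7 (a 3-day stretch = 3 days).
P(5 ≤ N ≤ 9) = Σ_{j=5}^{9} e^(−8.7) · 8.7^j/j! ≈ 0.5609.

0.5609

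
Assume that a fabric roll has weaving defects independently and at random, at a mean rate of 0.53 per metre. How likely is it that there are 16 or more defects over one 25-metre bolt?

Over the interval, μ = 0.53 × 25 = 13.25 (a 25-metre bolt = 25 metres).
P(N ≥ 16) = 1 − P(N ≤ 15) = 1 − Σ_{j=0}^{15} e^(−μ) μ^j/j! ≈ 0.2589.

0.2589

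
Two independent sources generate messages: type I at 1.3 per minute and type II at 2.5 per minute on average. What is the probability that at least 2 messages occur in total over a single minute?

0.8926

Independent Poisson processes superpose: combined rate λ = 1.3 + 2.5 = 3.8 per minute.
So μ = 3.8.
P(N ≥ 2) = 1 − P(N ≤ 1) ≈ 0.8926.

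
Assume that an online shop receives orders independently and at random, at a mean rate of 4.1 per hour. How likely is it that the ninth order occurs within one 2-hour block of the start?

0.4353

Over the interval, μ = 4.1 × 2 = 8.2 (a 2-hour block = 2 hours).
The ninth arrival falls in the interval iff at least 9 events occur there: P(S_9 ≤ t) = P(N ≥ 9) = 1 − P(N ≤ 8) ≈ 0.4353.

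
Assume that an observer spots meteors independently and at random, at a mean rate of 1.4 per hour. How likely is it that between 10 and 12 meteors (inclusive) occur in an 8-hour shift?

Over the interval, μ = 1.4 × 8 = 11.2 (an 8-hour shift = 8 hours).
P(10 ≤ N ≤ 12) = Σ_{j=10}^{12} e^(−11.2) · 11.2^j/j! ≈ 0.3474.

0.3474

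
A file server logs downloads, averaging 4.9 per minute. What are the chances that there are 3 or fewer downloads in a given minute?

With mean μ = 4.9 per minute,
P(N ≤ 3) = Σ_{j=0}^{3} e^(−μ) μ^j/j! ≈ 0.2793.

0.2793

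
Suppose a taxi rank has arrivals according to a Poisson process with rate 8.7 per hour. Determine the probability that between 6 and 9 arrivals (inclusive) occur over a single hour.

0.4917

With mean μ = 8.7 per hour,
P(6 ≤ N ≤ 9) = Σ_{j=6}^{9} e^(−8.7) · 8.7^j/j! ≈ 0.4917.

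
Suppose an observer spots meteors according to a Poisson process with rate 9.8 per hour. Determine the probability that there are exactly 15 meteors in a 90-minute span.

0.1021

Over the interval, μ = 9.8 × 1.5 = 14.7 (a 90-minute span = 1.5 hours).
P(N = 15) = e^(−μ) μ^15/15! = e^(−14.7) · 14.7^15/1307674368000 ≈ 0.1021.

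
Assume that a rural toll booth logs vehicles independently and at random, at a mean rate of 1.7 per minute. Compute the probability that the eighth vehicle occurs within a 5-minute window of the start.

0.6144

Over the interval, μ = 1.7 × 5 = 8.5 (a 5-minute window = 5 minutes).
The eighth arrival falls in the interval iff at least 8 events occur there: P(S_8 ≤ t) = P(N ≥ 8) = 1 − P(N ≤ 7) ≈ 0.6144.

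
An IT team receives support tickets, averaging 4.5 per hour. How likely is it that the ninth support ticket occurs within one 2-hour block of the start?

0.5443

Over the interval, μ = 4.5 × 2 = 9 (a 2-hour block = 2 hours).
The ninth arrival falls in the interval iff at least 9 events occur there: P(S_9 ≤ t) = P(N ≥ 9) = 1 − P(N ≤ 8) ≈ 0.5443.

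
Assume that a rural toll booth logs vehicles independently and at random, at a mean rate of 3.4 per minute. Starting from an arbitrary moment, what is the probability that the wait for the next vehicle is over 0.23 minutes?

0.4575

The wait for the next event is exponential with rate λ = 3.4 per minute.
P(T > 0.23) = e^(−λt) = e^(−3.4 × 0.23) = e^(−0.782) ≈ 0.4575.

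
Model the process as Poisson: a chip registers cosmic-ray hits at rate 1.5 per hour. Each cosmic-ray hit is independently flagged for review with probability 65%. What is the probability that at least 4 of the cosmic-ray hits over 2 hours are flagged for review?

Thinning: the cosmic-ray hits that are flagged for review themselves form a Poisson process with rate 0.65 × 1.5 = 0.975 per hour.
Over the interval, μ = 0.975 × 2 = 1.95 (2 hours).
P(N ≥ 4) = 1 − P(N ≤ 3) ≈ 0.1340.

0.1340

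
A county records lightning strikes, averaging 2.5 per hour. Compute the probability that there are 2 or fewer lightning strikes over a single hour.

With mean μ = 2.5 per hour,
P(N ≤ 2) = Σ_{j=0}^{2} e^(−μ) μ^j/j! ≈ 0.5438.

0.5438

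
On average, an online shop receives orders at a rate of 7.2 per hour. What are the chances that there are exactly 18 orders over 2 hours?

0.0617

Over the interval, μ = 7.2 × 2 = 14.4 (2 hours).
P(N = 18) = e^(−μ) μ^18/18! = e^(−14.4) · 14.4^18/6402373705728000 ≈ 0.0617.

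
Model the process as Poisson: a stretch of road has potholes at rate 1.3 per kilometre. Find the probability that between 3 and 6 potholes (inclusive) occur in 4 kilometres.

0.6236

Over the interval, μ = 1.3 × 4 = 5.2 (4 kilometres).
P(3 ≤ N ≤ 6) = Σ_{j=3}^{6} e^(−5.2) · 5.2^j/j! ≈ 0.6236.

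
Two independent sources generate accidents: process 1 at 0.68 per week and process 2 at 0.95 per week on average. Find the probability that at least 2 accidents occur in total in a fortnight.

0.8365

Independent Poisson processes superpose: combined rate λ = 0.68 + 0.95 = 1.63 per week.
Over the interval, μ = 1.63 × 2 = 3.26 (a fortnight = 2 weeks).
P(N ≥ 2) = 1 − P(N ≤ 1) ≈ 0.8365.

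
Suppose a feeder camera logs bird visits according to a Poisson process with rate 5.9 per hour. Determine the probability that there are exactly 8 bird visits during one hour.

0.0998

With mean μ = 5.9 per hour,
P(N = 8) = e^(−μ) μ^8/8! = e^(−5.9) · 5.9^8/40320 ≈ 0.0998.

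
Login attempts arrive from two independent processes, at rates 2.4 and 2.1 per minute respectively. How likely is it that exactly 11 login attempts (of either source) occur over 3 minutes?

Independent Poisson processes superpose: combined rate λ = 2.4 + 2.1 = 4.5 per minute.
Over the interval, μ = 4.5 × 3 = 13.5 (3 minutes).
P(N = 11) = e^(−13.5) · 13.5^11/11! ≈ 0.0932.

0.0932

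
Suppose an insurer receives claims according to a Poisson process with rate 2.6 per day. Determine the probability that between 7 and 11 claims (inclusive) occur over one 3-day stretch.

0.5636

Over the interval, μ = 2.6 × 3 = 7.8 (a 3-day stretch = 3 days).
P(7 ≤ N ≤ 11) = Σ_{j=7}^{11} e^(−7.8) · 7.8^j/j! ≈ 0.5636.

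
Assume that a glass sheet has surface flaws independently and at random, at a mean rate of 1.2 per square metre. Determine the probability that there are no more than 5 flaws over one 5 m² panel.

Over the interval, μ = 1.2 × 5 = 6 (a 5 m² panel = 5 square metres).
P(N ≤ 5) = Σ_{j=0}^{5} e^(−μ) μ^j/j! ≈ 0.4457.

0.4457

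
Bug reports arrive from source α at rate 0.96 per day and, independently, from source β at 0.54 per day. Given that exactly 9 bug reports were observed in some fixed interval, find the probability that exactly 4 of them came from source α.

Given the total, each event is independently from source α with probability p = λ_α/(λ_α+λ_β) = 0.96/1.5 = 0.6400.
So K ~ Binomial(9, 0.96/1.5): P(K = 4) = C(9,4) · (0.96/1.5)^4 · (0.54/1.5)^5 ≈ 0.1278.

0.1278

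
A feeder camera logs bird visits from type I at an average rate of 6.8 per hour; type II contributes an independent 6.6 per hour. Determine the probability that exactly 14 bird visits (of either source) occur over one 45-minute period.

Independent Poisson processes superpose: combined rate λ = 6.8 + 6.6 = 13.4 per hour.
Over the interval, μ = 13.4 × 0.75 = 10.05 (a 45-minute period = 0.75 hours).
P(N = 14) = e^(−10.05) · 10.05^14/14! ≈ 0.0531.

0.0531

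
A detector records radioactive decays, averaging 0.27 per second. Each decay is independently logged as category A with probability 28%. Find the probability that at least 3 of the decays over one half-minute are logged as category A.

Thinning: the decays that are logged as category A themselves form a Poisson process with rate 0.28 × 0.27 = 0.0756 per second.
Over the interval, μ = 0.0756 × 30 = 2.268 (a half-minute = 30 seconds).
P(N ≥ 3) = 1 − P(N ≤ 2) ≈ 0.3955.

0.3955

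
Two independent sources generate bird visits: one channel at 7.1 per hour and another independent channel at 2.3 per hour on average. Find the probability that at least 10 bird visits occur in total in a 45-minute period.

Independent Poisson processes superpose: combined rate λ = 7.1 + 2.3 = 9.4 per hour.
Over the interval, μ = 9.4 × 0.75 = 7.05 (a 45-minute period = 0.75 hours).
P(N ≥ 10) = 1 − P(N ≤ 9) ≈ 0.1746.

0.1746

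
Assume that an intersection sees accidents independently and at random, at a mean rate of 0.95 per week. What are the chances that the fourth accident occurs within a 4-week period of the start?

Over the interval, μ = 0.95 × 4 = 3.8 (a 4-week period = 4 weeks).
The fourth arrival falls in the interval iff at least 4 events occur there: P(S_4 ≤ t) = P(N ≥ 4) = 1 − P(N ≤ 3) ≈ 0.5265.

0.5265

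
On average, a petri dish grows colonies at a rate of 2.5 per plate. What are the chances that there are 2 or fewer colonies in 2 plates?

0.1247

Over the interval, μ = 2.5 × 2 = 5 (2 plates).
P(N ≤ 2) = Σ_{j=0}^{2} e^(−μ) μ^j/j! ≈ 0.1247.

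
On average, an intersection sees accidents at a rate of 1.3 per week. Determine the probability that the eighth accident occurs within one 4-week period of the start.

0.1551

Over the interval, μ = 1.3 × 4 = 5.2 (a 4-week period = 4 weeks).
The eighth arrival falls in the interval iff at least 8 events occur there: P(S_8 ≤ t) = P(N ≥ 8) = 1 − P(N ≤ 7) ≈ 0.1551.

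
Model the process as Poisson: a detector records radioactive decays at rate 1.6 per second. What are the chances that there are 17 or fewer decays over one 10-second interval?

Over the interval, μ = 1.6 × 10 = 16 (a 10-second interval = 10 seconds).
P(N ≤ 17) = Σ_{j=0}^{17} e^(−μ) μ^j/j! ≈ 0.6593.

0.6593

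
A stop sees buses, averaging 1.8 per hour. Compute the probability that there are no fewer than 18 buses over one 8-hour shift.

Over the interval, μ = 1.8 × 8 = 14.4 (an 8-hour shift = 8 hours).
P(N ≥ 18) = 1 − P(N ≤ 17) = 1 − Σ_{j=0}^{17} e^(−μ) μ^j/j! ≈ 0.2025.

0.2025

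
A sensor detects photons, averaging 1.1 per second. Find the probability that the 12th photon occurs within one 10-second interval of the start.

0.4207

Over the interval, μ = 1.1 × 10 = 11 (a 10-second interval = 10 seconds).
The 12th arrival falls in the interval iff at least 12 events occur there: P(S_12 ≤ t) = P(N ≥ 12) = 1 − P(N ≤ 11) ≈ 0.4207.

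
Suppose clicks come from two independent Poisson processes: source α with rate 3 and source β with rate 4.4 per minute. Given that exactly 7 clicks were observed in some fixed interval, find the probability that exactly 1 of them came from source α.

0.1254

Given the total, each event is independently from source α with probability p = λ_α/(λ_α+λ_β) = 3/7.4 ≈ 0.4054.
So K ~ Binomial(7, 3/7.4): P(K = 1) = C(7,1) · (3/7.4)^1 · (4.4/7.4)^6 ≈ 0.1254.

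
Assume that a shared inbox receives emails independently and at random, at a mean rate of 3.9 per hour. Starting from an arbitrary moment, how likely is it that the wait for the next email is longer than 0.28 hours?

The wait for the next event is exponential with rate λ = 3.9 per hour.
P(T > 0.28) = e^(−λt) = e^(−3.9 × 0.28) = e^(−1.092) ≈ 0.3355.

0.3355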